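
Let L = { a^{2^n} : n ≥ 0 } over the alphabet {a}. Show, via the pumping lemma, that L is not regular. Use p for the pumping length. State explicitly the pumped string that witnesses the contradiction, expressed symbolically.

Suppose for contradiction that L is regular, and let p be the pumping length.
Take w = a^{2^p} ∈ L with |w| = 2^p ≥ p.
Write w = xyz as guaranteed by the lemma, with |xy| ≤ p and |y| > 0.
Then y = a^k for some k with 1 ≤ k ≤ p.
Pump with i = 2: xy^2z = a^{2^p+k}. Since 1 ≤ k ≤ p < 2^p, we have 2^p < 2^p+k < 2^{p+1}, so 2^p+k is not a power of 2. So xy^2z ∉ L.
Contradiction. Therefore L is not regular.

a^{2^p+k}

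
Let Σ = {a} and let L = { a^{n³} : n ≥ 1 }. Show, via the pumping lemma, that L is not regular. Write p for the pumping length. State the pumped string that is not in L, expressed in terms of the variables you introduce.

a^{p³+k}

Suppose for contradiction that L is regular, and let p be the pumping length.
Take w = a^{p³} ∈ L with |w| = p³ ≥ p.
The pumping lemma gives a decomposition w = xyz where |xy| ≤ p and |y| ≥ 1.
Then y = a^k for some k with 1 ≤ k ≤ p.
Pump with i = 2: xy^2z = a^{p³+k}. Since 1 ≤ k ≤ p, p³ < p³+k ≤ p³+p < p³+3p²+3p+1 = (p+1)³, so p³+k is not a perfect cube. So xy^2z ∉ L.
Contradiction. Therefore L is not regular.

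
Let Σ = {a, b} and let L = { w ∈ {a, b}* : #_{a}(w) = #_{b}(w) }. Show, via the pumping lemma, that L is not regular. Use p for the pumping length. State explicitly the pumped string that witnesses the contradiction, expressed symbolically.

Suppose for contradiction that L is regular, and let p be the pumping length.
Choose w = a^p b^p ∈ L with |w| = 2p ≥ p.
The pumping lemma gives a decomposition w = xyz where |xy| ≤ p and |y| > 0.
The first p characters of w are a's, so xy (and hence y) consists only of a's. Write y = a^k, 1 ≤ k ≤ p.
Pump with i = 2: xy^2z = a^{p+k} b^p has p+k occurrences of a but only p of b. Since k ≥ 1 the counts differ, so xy^2z ∉ L.
Contradiction. Therefore L is not regular.

a^{p+k} b^p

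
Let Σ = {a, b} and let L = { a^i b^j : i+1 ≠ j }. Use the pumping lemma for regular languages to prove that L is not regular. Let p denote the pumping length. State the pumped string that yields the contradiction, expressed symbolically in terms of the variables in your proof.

a^{p+p!} b^{p+p!+1}

Assume L is regular. Let p be the pumping length given by the pumping lemma.
Choose w = a^p b^{p+p!+1}. Since p ≠ (p+p!+1)-1 = p+p!, w ∈ L; and |w| ≥ p.
The pumping lemma gives a decomposition w = xyz where |xy| ≤ p and |y| > 0.
The first p characters of w are a's, so xy (and hence y) consists only of a's. Write y = a^k, 1 ≤ k ≤ p.
Since 1 ≤ k ≤ p, k divides p!; set t = 1 + p!/k. Then xy^t z has p + (p!/k)·k = p + p! copies of a. Now the a-count is p+p! and (b-count)-1 = (p+p!+1)-1 = p+p!, so i+1 ≠ j fails. So xy^t z = a^{p+p!} b^{p+p!+1} ∉ L.
Contradiction. Therefore L is not regular.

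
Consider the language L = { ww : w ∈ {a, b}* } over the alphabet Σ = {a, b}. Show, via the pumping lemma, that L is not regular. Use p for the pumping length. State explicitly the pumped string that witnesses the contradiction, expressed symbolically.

a^{p+k} b^p a^p b^p

Assume L is regular; let p be its pumping constant.
Take w = a^p b^p a^p b^p = uu where u = a^pb^p; then w ∈ L and |w| = 4p ≥ p.
By the pumping lemma, w = xyz with |xy| ≤ p and y is nonempty.
The first p characters of w are a's, so xy (and hence y) consists only of a's. Write y = a^k, 1 ≤ k ≤ p.
Pump with i = 2: xy^2z = a^{p+k} b^p a^p b^p, of length 4p+k. Suppose this equals vv. The string starts with a and ends with b, so v does too; thus the boundary between the two copies of v is a b→a transition. There is exactly one such transition, at position 2p+k, so |v| = 2p+k and |vv| = 4p+2k ≠ 4p+k since k ≥ 1. So xy^2z ∉ L.
Contradiction. Therefore L is not regular.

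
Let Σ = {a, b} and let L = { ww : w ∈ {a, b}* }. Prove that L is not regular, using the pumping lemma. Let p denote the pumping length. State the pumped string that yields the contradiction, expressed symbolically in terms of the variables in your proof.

a^{p+k} b^p a^p b^p

Suppose for contradiction that L is regular, and let p be the pumping length.
Take w = a^p b^p a^p b^p = uu where u = a^pb^p; then w ∈ L and |w| = 4p ≥ p.
The pumping lemma gives a decomposition w = xyz where |xy| ≤ p and |y| > 0.
Because |xy| ≤ p and w begins with p copies of a, we have y = a^k with 1 ≤ k ≤ p.
Pump with i = 2: xy^2z = a^{p+k} b^p a^p b^p, of length 4p+k. Suppose this equals vv. The string starts with a and ends with b, so v does too; thus the boundary between the two copies of v is a b→a transition. There is exactly one such transition, at position 2p+k, so |v| = 2p+k and |vv| = 4p+2k ≠ 4p+k since k ≥ 1. So xy^2z ∉ L.
This contradicts the pumping lemma, so L is not regular.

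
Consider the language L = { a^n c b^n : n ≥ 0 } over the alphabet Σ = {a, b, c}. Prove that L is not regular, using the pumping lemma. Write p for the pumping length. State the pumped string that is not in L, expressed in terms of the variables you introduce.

Suppose for contradiction that L is regular, and let p be the pumping length.
Take w = a^p c b^p ∈ L with |w| = 2p+1 ≥ p.
By the pumping lemma, w = xyz with |xy| ≤ p and y is nonempty.
The first p characters of w are a's, so xy (and hence y) consists only of a's. Write y = a^k, 1 ≤ k ≤ p.
Pump with i = 2: xy^2z = a^{p+k} c b^p, which would require p+k = p. But k ≥ 1, so xy^2z ∉ L.
Contradiction. Therefore L is not regular.

a^{p+k} c b^p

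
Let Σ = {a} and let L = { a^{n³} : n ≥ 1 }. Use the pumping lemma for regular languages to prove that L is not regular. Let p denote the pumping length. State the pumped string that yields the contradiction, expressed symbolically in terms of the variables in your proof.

Assume L is regular. Let p be the pumping length given by the pumping lemma.
Take w = a^{p³} ∈ L with |w| = p³ ≥ p.
By the pumping lemma, w = xyz with |xy| ≤ p and y is nonempty.
Then y = a^k for some k with 1 ≤ k ≤ p.
Pump with i = 2: xy^2z = a^{p³+k}. Since 1 ≤ k ≤ p, p³ < p³+k ≤ p³+p < p³+3p²+3p+1 = (p+1)³, so p³+k is not a perfect cube. So xy^2z ∉ L.
This is a contradiction; hence L is not regular.

a^{p³+k}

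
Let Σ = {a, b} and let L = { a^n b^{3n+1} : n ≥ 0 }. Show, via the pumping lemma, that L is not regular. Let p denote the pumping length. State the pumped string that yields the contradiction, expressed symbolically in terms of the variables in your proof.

a^{p+k} b^{3p+1}

Toward a contradiction, assume L is regular with pumping length p.
Take w = a^p b^{3p+1}. Then w ∈ L and |w| = 4p+1 ≥ p.
Write w = xyz as guaranteed by the lemma, with |xy| ≤ p and |y| > 0.
Since the first p symbols of w are all a's and |xy| ≤ p, y lies entirely in the leading a-block: y = a^k for some k with 1 ≤ k ≤ p.
Pump with i = 2: xy^2z = a^{p+k} b^{3p+1}. For this to lie in L we would need 3p+1 = 3(p+k)+1, which forces k = 0. But k ≥ 1, so xy^2z ∉ L.
Contradiction. Therefore L is not regular.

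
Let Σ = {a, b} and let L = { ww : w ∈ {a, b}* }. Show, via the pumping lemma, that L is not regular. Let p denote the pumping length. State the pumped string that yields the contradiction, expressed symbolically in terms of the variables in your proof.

Assume L is regular; let p be its pumping constant.
Take w = a^p b^p a^p b^p = uu where u = a^pb^p; then w ∈ L and |w| = 4p ≥ p.
The pumping lemma gives a decomposition w = xyz where |xy| ≤ p and y is nonempty.
Since the first p symbols of w are all a's and |xy| ≤ p, y lies entirely in the leading a-block: y = a^k for some k with 1 ≤ k ≤ p.
Pump with i = 2: xy^2z = a^{p+k} b^p a^p b^p, of length 4p+k. Suppose this equals vv. The string starts with a and ends with b, so v does too; thus the boundary between the two copies of v is a b→a transition. There is exactly one such transition, at position 2p+k, so |v| = 2p+k and |vv| = 4p+2k ≠ 4p+k since k ≥ 1. So xy^2z ∉ L.
This contradicts the pumping lemma, so L is not regular.

a^{p+k} b^p a^p b^p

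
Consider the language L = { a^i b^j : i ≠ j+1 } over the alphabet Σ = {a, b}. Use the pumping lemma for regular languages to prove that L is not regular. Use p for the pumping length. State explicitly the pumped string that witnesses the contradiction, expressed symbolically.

Toward a contradiction, assume L is regular with pumping length p.
Choose w = a^p b^{p+p!-1}. Since p ≠ (p+p!-1)+1 = p+p!, w ∈ L; and |w| ≥ p.
Write w = xyz as guaranteed by the lemma, with |xy| ≤ p and |y| ≥ 1.
The first p characters of w are a's, so xy (and hence y) consists only of a's. Write y = a^k, 1 ≤ k ≤ p.
Since 1 ≤ k ≤ p, k divides p!; set t = 1 + p!/k. Then xy^t z has p + (p!/k)·k = p + p! copies of a. Now the a-count is p+p! and (b-count)+1 = (p+p!-1)+1 = p+p!, so i ≠ j+1 fails. So xy^t z = a^{p+p!} b^{p+p!-1} ∉ L.
Contradiction. Therefore L is not regular.

a^{p+p!} b^{p+p!-1}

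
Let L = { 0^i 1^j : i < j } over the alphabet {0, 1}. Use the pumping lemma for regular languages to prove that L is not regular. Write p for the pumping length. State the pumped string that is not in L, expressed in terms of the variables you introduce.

0^{p+k} 1^{p+1}

Assume L is regular; let p be its pumping constant.
Choose w = 0^p 1^{p+1} ∈ L, with |w| = 2p+1 ≥ p.
By the pumping lemma, w = xyz with |xy| ≤ p and y is nonempty.
Since the first p symbols of w are all 0's and |xy| ≤ p, y lies entirely in the leading 0-block: y = 0^k for some k with 1 ≤ k ≤ p.
Consider xy^2z = 0^{p+k} 1^{p+1}. Since k ≥ 1, the 0-count p+k is at least p+1, so i < j fails; thus xy^2z ∉ L.
This contradicts the pumping lemma, so L is not regular.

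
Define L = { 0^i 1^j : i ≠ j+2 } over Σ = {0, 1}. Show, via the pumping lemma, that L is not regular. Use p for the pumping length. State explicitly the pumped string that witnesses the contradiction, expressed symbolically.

0^{p+p!} 1^{p+p!-2}

Assume L is regular. Let p be the pumping length given by the pumping lemma.
Choose w = 0^p 1^{p+p!-2}. Since p ≠ (p+p!-2)+2 = p+p!, w ∈ L; and |w| ≥ p.
Write w = xyz as guaranteed by the lemma, with |xy| ≤ p and |y| > 0.
Since the first p symbols of w are all 0's and |xy| ≤ p, y lies entirely in the leading 0-block: y = 0^k for some k with 1 ≤ k ≤ p.
Since 1 ≤ k ≤ p, k divides p!; set t = 1 + p!/k. Then xy^t z has p + (p!/k)·k = p + p! copies of 0. Now the 0-count is p+p! and (1-count)+2 = (p+p!-2)+2 = p+p!, so i ≠ j+2 fails. So xy^t z = 0^{p+p!} 1^{p+p!-2} ∉ L.
Contradiction. Therefore L is not regular.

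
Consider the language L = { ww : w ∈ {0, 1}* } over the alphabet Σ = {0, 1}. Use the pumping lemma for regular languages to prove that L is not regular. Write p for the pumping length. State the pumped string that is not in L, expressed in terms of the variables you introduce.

Assume L is regular; let p be its pumping constant.
Take w = 0^p 1^p 0^p 1^p = uu where u = 0^p1^p; then w ∈ L and |w| = 4p ≥ p.
The pumping lemma gives a decomposition w = xyz where |xy| ≤ p and |y| > 0.
The first p characters of w are 0's, so xy (and hence y) consists only of 0's. Write y = 0^k, 1 ≤ k ≤ p.
Pump with i = 2: xy^2z = 0^{p+k} 1^p 0^p 1^p, of length 4p+k. Suppose this equals vv. The string starts with 0 and ends with 1, so v does too; thus the boundary between the two copies of v is a 1→0 transition. There is exactly one such transition, at position 2p+k, so |v| = 2p+k and |vv| = 4p+2k ≠ 4p+k since k ≥ 1. So xy^2z ∉ L.
Contradiction. Therefore L is not regular.

0^{p+k} 1^p 0^p 1^p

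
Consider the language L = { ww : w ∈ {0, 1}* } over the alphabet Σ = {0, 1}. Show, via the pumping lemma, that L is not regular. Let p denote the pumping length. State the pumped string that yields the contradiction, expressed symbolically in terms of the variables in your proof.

Assume L is regular. Let p be the pumping length given by the pumping lemma.
Take w = 0^p 1^p 0^p 1^p = uu where u = 0^p1^p; then w ∈ L and |w| = 4p ≥ p.
The pumping lemma gives a decomposition w = xyz where |xy| ≤ p and y is nonempty.
Since the first p symbols of w are all 0's and |xy| ≤ p, y lies entirely in the leading 0-block: y = 0^k for some k with 1 ≤ k ≤ p.
Pump with i = 2: xy^2z = 0^{p+k} 1^p 0^p 1^p, of length 4p+k. Suppose this equals vv. The string starts with 0 and ends with 1, so v does too; thus the boundary between the two copies of v is a 1→0 transition. There is exactly one such transition, at position 2p+k, so |v| = 2p+k and |vv| = 4p+2k ≠ 4p+k since k ≥ 1. So xy^2z ∉ L.
This contradicts the pumping lemma, so L is not regular.

0^{p+k} 1^p 0^p 1^p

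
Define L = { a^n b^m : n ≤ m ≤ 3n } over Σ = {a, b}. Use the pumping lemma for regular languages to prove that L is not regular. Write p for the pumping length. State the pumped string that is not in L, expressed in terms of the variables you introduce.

Assume L is regular. Let p be the pumping length given by the pumping lemma.
Take w = a^p b^p ∈ L (since p ≤ p ≤ 3p), with |w| = 2p ≥ p.
The pumping lemma gives a decomposition w = xyz where |xy| ≤ p and |y| ≥ 1.
Since the first p symbols of w are all a's and |xy| ≤ p, y lies entirely in the leading a-block: y = a^k for some k with 1 ≤ k ≤ p.
Pump with i = 2: xy^2z = a^{p+k} b^p. Now n = p+k > p = m, so the condition n ≤ m fails. Thus xy^2z ∉ L.
Contradiction. Therefore L is not regular.

a^{p+k} b^p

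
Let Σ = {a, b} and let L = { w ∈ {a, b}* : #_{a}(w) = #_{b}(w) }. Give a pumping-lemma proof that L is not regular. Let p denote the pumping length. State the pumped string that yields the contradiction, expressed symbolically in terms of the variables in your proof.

Toward a contradiction, assume L is regular with pumping length p.
Choose w = a^p b^p ∈ L with |w| = 2p ≥ p.
Write w = xyz as guaranteed by the lemma, with |xy| ≤ p and |y| ≥ 1.
Because |xy| ≤ p and w begins with p copies of a, we have y = a^k with 1 ≤ k ≤ p.
Pump with i = 2: xy^2z = a^{p+k} b^p has p+k occurrences of a but only p of b. Since k ≥ 1 the counts differ, so xy^2z ∉ L.
This is a contradiction; hence L is not regular.

a^{p+k} b^p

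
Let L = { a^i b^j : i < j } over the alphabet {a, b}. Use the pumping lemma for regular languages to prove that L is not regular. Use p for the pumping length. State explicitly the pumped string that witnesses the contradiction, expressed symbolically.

Toward a contradiction, assume L is regular with pumping length p.
Choose w = a^p b^{p+1} ∈ L, with |w| = 2p+1 ≥ p.
Write w = xyz as guaranteed by the lemma, with |xy| ≤ p and y is nonempty.
The first p characters of w are a's, so xy (and hence y) consists only of a's. Write y = a^k, 1 ≤ k ≤ p.
Consider xy^2z = a^{p+k} b^{p+1}. Since k ≥ 1, the a-count p+k is at least p+1, so i < j fails; thus xy^2z ∉ L.
Contradiction. Therefore L is not regular.

a^{p+k} b^{p+1}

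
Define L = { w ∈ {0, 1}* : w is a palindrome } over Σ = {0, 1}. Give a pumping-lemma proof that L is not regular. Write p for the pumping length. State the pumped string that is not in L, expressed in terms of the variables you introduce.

Assume L is regular; let p be its pumping constant.
Take w = 0^p 1 0^p, a palindrome of length 2p+1 ≥ p.
The pumping lemma gives a decomposition w = xyz where |xy| ≤ p and |y| > 0.
The first p characters of w are 0's, so xy (and hence y) consists only of 0's. Write y = 0^k, 1 ≤ k ≤ p.
Pump with i = 2: xy^2z = 0^{p+k} 1 0^p. Its reverse is 0^p 1 0^{p+k}, which differs from xy^2z since k ≥ 1. So xy^2z is not a palindrome and xy^2z ∉ L.
Contradiction. Therefore L is not regular.

0^{p+k} 1 0^p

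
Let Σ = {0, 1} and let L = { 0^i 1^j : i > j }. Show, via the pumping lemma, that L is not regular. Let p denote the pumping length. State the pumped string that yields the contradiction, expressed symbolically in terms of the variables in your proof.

Assume L is regular; let p be its pumping constant.
Choose w = 0^{p+1} 1^p ∈ L, with |w| = 2p+1 ≥ p.
The pumping lemma gives a decomposition w = xyz where |xy| ≤ p and |y| > 0.
Since the first p symbols of w are all 0's and |xy| ≤ p, y lies entirely in the leading 0-block: y = 0^k for some k with 1 ≤ k ≤ p.
Consider xy^0z = xz = 0^{p+1-k} 1^p. Since k ≥ 1, the 0-count p+1-k is at most p, so i > j fails; thus xz ∉ L.
This is a contradiction; hence L is not regular.

0^{p+1-k} 1^p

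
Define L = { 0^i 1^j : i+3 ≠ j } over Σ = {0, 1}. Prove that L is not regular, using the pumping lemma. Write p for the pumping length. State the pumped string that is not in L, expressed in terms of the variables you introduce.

Assume L is regular. Let p be the pumping length given by the pumping lemma.
Choose w = 0^p 1^{p+p!+3}. Since p ≠ (p+p!+3)-3 = p+p!, w ∈ L; and |w| ≥ p.
Write w = xyz as guaranteed by the lemma, with |xy| ≤ p and |y| > 0.
Because |xy| ≤ p and w begins with p copies of 0, we have y = 0^k with 1 ≤ k ≤ p.
Since 1 ≤ k ≤ p, k divides p!; set t = 1 + p!/k. Then xy^t z has p + (p!/k)·k = p + p! copies of 0. Now the 0-count is p+p! and (1-count)-3 = (p+p!+3)-3 = p+p!, so i+3 ≠ j fails. So xy^t z = 0^{p+p!} 1^{p+p!+3} ∉ L.
Contradiction. Therefore L is not regular.

0^{p+p!} 1^{p+p!+3}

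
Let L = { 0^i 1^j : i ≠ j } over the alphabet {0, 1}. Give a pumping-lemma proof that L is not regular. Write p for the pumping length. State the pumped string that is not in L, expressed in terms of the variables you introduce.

Assume L is regular; let p be its pumping constant.
Choose w = 0^p 1^{p+p!}. Since p ≠ p+p!, w ∈ L; and |w| ≥ p.
The pumping lemma gives a decomposition w = xyz where |xy| ≤ p and y is nonempty.
Since the first p symbols of w are all 0's and |xy| ≤ p, y lies entirely in the leading 0-block: y = 0^k for some k with 1 ≤ k ≤ p.
Since 1 ≤ k ≤ p, k divides p!; set t = 1 + p!/k. Then xy^t z has p + (p!/k)·k = p + p! copies of 0. Now the 0-count equals the 1-count, so i ≠ j fails. So xy^t z = 0^{p+p!} 1^{p+p!} ∉ L.
This contradicts the pumping lemma, so L is not regular.

0^{p+p!} 1^{p+p!}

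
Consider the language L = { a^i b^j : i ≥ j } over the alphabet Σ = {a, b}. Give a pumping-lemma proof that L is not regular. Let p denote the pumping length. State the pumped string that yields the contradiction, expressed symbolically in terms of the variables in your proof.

a^{p-k} b^p

Assume L is regular; let p be its pumping constant.
Choose w = a^p b^p ∈ L, with |w| = 2p ≥ p.
By the pumping lemma, w = xyz with |xy| ≤ p and |y| ≥ 1.
Because |xy| ≤ p and w begins with p copies of a, we have y = a^k with 1 ≤ k ≤ p.
Consider xy^0z = xz = a^{p-k} b^p. Since k ≥ 1, the a-count p-k is less than p, so i ≥ j fails; thus xz ∉ L.
This is a contradiction; hence L is not regular.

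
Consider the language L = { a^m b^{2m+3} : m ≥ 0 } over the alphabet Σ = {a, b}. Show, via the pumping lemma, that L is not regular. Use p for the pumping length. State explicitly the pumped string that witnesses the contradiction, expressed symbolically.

Suppose for contradiction that L is regular, and let p be the pumping length.
Let w = a^p b^{2p+3} ∈ L; note |w| = 3p+3 ≥ p.
By the pumping lemma, w = xyz with |xy| ≤ p and y is nonempty.
Since the first p symbols of w are all a's and |xy| ≤ p, y lies entirely in the leading a-block: y = a^k for some k with 1 ≤ k ≤ p.
Pump with i = 2: xy^2z = a^{p+k} b^{2p+3}. For this to lie in L we would need 2p+3 = 2(p+k)+3, which forces k = 0. But k ≥ 1, so xy^2z ∉ L.
Contradiction. Therefore L is not regular.

a^{p+k} b^{2p+3}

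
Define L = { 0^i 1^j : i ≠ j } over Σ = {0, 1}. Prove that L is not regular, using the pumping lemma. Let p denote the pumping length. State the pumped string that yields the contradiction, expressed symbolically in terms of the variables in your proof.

0^{p+p!} 1^{p+p!}

Assume L is regular; let p be its pumping constant.
Choose w = 0^p 1^{p+p!}. Since p ≠ p+p!, w ∈ L; and |w| ≥ p.
The pumping lemma gives a decomposition w = xyz where |xy| ≤ p and |y| ≥ 1.
Because |xy| ≤ p and w begins with p copies of 0, we have y = 0^k with 1 ≤ k ≤ p.
Since 1 ≤ k ≤ p, k divides p!; set t = 1 + p!/k. Then xy^t z has p + (p!/k)·k = p + p! copies of 0. Now the 0-count equals the 1-count, so i ≠ j fails. So xy^t z = 0^{p+p!} 1^{p+p!} ∉ L.
This contradicts the pumping lemma, so L is not regular.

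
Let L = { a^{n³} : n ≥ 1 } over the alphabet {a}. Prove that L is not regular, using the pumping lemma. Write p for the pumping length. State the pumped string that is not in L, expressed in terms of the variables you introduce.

a^{p³+k}

Assume L is regular; let p be its pumping constant.
Take w = a^{p³} ∈ L with |w| = p³ ≥ p.
The pumping lemma gives a decomposition w = xyz where |xy| ≤ p and |y| > 0.
Then y = a^k for some k with 1 ≤ k ≤ p.
Pump with i = 2: xy^2z = a^{p³+k}. Since 1 ≤ k ≤ p, p³ < p³+k ≤ p³+p < p³+3p²+3p+1 = (p+1)³, so p³+k is not a perfect cube. So xy^2z ∉ L.
This contradicts the pumping lemma, so L is not regular.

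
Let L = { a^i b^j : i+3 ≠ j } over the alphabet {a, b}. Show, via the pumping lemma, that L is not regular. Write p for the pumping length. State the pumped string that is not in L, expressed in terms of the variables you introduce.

a^{p+p!} b^{p+p!+3}

Assume L is regular; let p be its pumping constant.
Choose w = a^p b^{p+p!+3}. Since p ≠ (p+p!+3)-3 = p+p!, w ∈ L; and |w| ≥ p.
By the pumping lemma, w = xyz with |xy| ≤ p and y is nonempty.
The first p characters of w are a's, so xy (and hence y) consists only of a's. Write y = a^k, 1 ≤ k ≤ p.
Since 1 ≤ k ≤ p, k divides p!; set t = 1 + p!/k. Then xy^t z has p + (p!/k)·k = p + p! copies of a. Now the a-count is p+p! and (b-count)-3 = (p+p!+3)-3 = p+p!, so i+3 ≠ j fails. So xy^t z = a^{p+p!} b^{p+p!+3} ∉ L.
This is a contradiction; hence L is not regular.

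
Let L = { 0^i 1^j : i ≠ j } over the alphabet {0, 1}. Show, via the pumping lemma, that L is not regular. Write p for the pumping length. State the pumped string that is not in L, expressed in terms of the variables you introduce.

0^{p+p!} 1^{p+p!}

Suppose for contradiction that L is regular, and let p be the pumping length.
Choose w = 0^p 1^{p+p!}. Since p ≠ p+p!, w ∈ L; and |w| ≥ p.
The pumping lemma gives a decomposition w = xyz where |xy| ≤ p and |y| ≥ 1.
Since the first p symbols of w are all 0's and |xy| ≤ p, y lies entirely in the leading 0-block: y = 0^k for some k with 1 ≤ k ≤ p.
Since 1 ≤ k ≤ p, k divides p!; set t = 1 + p!/k. Then xy^t z has p + (p!/k)·k = p + p! copies of 0. Now the 0-count equals the 1-count, so i ≠ j fails. So xy^t z = 0^{p+p!} 1^{p+p!} ∉ L.
This is a contradiction; hence L is not regular.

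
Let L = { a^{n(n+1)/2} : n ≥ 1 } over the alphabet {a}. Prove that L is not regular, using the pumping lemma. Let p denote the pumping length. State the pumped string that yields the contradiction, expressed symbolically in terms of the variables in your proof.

a^{p(p+1)/2+k}

Assume L is regular. Let p be the pumping length given by the pumping lemma.
Take w = a^{p(p+1)/2} ∈ L with |w| = p(p+1)/2 ≥ p.
The pumping lemma gives a decomposition w = xyz where |xy| ≤ p and |y| > 0.
Then y = a^k for some k with 1 ≤ k ≤ p.
Pump with i = 2: xy^2z = a^{p(p+1)/2+k}. Since 1 ≤ k ≤ p, p(p+1)/2 < p(p+1)/2+k ≤ p(p+1)/2+p < (p+1)(p+2)/2, so p(p+1)/2+k is strictly between consecutive triangular numbers. So xy^2z ∉ L.
Contradiction. Therefore L is not regular.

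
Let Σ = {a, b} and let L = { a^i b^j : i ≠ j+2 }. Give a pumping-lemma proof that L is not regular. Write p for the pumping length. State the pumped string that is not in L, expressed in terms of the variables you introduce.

Toward a contradiction, assume L is regular with pumping length p.
Choose w = a^p b^{p+p!-2}. Since p ≠ (p+p!-2)+2 = p+p!, w ∈ L; and |w| ≥ p.
By the pumping lemma, w = xyz with |xy| ≤ p and |y| ≥ 1.
Since the first p symbols of w are all a's and |xy| ≤ p, y lies entirely in the leading a-block: y = a^k for some k with 1 ≤ k ≤ p.
Since 1 ≤ k ≤ p, k divides p!; set t = 1 + p!/k. Then xy^t z has p + (p!/k)·k = p + p! copies of a. Now the a-count is p+p! and (b-count)+2 = (p+p!-2)+2 = p+p!, so i ≠ j+2 fails. So xy^t z = a^{p+p!} b^{p+p!-2} ∉ L.
Contradiction. Therefore L is not regular.

a^{p+p!} b^{p+p!-2}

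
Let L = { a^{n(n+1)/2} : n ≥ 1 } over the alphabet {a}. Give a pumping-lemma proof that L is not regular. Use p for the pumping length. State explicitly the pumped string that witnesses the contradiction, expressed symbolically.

a^{p(p+1)/2+k}

Toward a contradiction, assume L is regular with pumping length p.
Take w = a^{p(p+1)/2} ∈ L with |w| = p(p+1)/2 ≥ p.
By the pumping lemma, w = xyz with |xy| ≤ p and |y| ≥ 1.
Then y = a^k for some k with 1 ≤ k ≤ p.
Pump with i = 2: xy^2z = a^{p(p+1)/2+k}. Since 1 ≤ k ≤ p, p(p+1)/2 < p(p+1)/2+k ≤ p(p+1)/2+p < (p+1)(p+2)/2, so p(p+1)/2+k is strictly between consecutive triangular numbers. So xy^2z ∉ L.
This contradicts the pumping lemma, so L is not regular.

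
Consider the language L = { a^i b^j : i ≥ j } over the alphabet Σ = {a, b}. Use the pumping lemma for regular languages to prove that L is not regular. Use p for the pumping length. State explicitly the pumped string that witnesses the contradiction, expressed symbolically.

a^{p-k} b^p

Toward a contradiction, assume L is regular with pumping length p.
Choose w = a^p b^p ∈ L, with |w| = 2p ≥ p.
By the pumping lemma, w = xyz with |xy| ≤ p and y is nonempty.
The first p characters of w are a's, so xy (and hence y) consists only of a's. Write y = a^k, 1 ≤ k ≤ p.
Consider xy^0z = xz = a^{p-k} b^p. Since k ≥ 1, the a-count p-k is less than p, so i ≥ j fails; thus xz ∉ L.
This is a contradiction; hence L is not regular.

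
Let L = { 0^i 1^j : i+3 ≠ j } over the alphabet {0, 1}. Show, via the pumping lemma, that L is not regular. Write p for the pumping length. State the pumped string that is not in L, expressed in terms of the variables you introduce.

Toward a contradiction, assume L is regular with pumping length p.
Choose w = 0^p 1^{p+p!+3}. Since p ≠ (p+p!+3)-3 = p+p!, w ∈ L; and |w| ≥ p.
Write w = xyz as guaranteed by the lemma, with |xy| ≤ p and y is nonempty.
Because |xy| ≤ p and w begins with p copies of 0, we have y = 0^k with 1 ≤ k ≤ p.
Since 1 ≤ k ≤ p, k divides p!; set t = 1 + p!/k. Then xy^t z has p + (p!/k)·k = p + p! copies of 0. Now the 0-count is p+p! and (1-count)-3 = (p+p!+3)-3 = p+p!, so i+3 ≠ j fails. So xy^t z = 0^{p+p!} 1^{p+p!+3} ∉ L.
This is a contradiction; hence L is not regular.

0^{p+p!} 1^{p+p!+3}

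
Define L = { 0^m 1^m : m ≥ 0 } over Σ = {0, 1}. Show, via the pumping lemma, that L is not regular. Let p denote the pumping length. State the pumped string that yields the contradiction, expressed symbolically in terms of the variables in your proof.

0^{p+k} 1^p

Assume L is regular; let p be its pumping constant.
Let w = 0^p 1^p ∈ L; note |w| = 2p ≥ p.
By the pumping lemma, w = xyz with |xy| ≤ p and y is nonempty.
The first p characters of w are 0's, so xy (and hence y) consists only of 0's. Write y = 0^k, 1 ≤ k ≤ p.
Pump with i = 2: xy^2z = 0^{p+k} 1^p. For this to lie in L we would need p = p+k, which forces k = 0. But k ≥ 1, so xy^2z ∉ L.
This contradicts the pumping lemma, so L is not regular.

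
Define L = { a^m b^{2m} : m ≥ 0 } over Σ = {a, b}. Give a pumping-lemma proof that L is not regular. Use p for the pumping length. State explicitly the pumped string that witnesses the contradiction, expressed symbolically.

Toward a contradiction, assume L is regular with pumping length p.
Let w = a^p b^{2p} ∈ L; note |w| = 3p ≥ p.
By the pumping lemma, w = xyz with |xy| ≤ p and |y| > 0.
Because |xy| ≤ p and w begins with p copies of a, we have y = a^k with 1 ≤ k ≤ p.
Pump with i = 2: xy^2z = a^{p+k} b^{2p}. For this to lie in L we would need 2p = 2(p+k), which forces k = 0. But k ≥ 1, so xy^2z ∉ L.
This is a contradiction; hence L is not regular.

a^{p+k} b^{2p}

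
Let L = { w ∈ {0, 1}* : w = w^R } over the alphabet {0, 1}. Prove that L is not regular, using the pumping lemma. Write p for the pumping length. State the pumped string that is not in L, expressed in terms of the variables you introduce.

Assume L is regular; let p be its pumping constant.
Take w = 0^p 1 0^p, a palindrome of length 2p+1 ≥ p.
The pumping lemma gives a decomposition w = xyz where |xy| ≤ p and y is nonempty.
The first p characters of w are 0's, so xy (and hence y) consists only of 0's. Write y = 0^k, 1 ≤ k ≤ p.
Pump with i = 2: xy^2z = 0^{p+k} 1 0^p. Its reverse is 0^p 1 0^{p+k}, which differs from xy^2z since k ≥ 1. So xy^2z is not a palindrome and xy^2z ∉ L.
Contradiction. Therefore L is not regular.

0^{p+k} 1 0^p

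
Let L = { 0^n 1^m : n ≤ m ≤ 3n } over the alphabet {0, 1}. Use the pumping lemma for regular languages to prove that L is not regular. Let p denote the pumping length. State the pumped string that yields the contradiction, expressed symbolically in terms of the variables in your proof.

Assume L is regular; let p be its pumping constant.
Take w = 0^p 1^p ∈ L (since p ≤ p ≤ 3p), with |w| = 2p ≥ p.
By the pumping lemma, w = xyz with |xy| ≤ p and |y| > 0.
Since the first p symbols of w are all 0's and |xy| ≤ p, y lies entirely in the leading 0-block: y = 0^k for some k with 1 ≤ k ≤ p.
Pump with i = 2: xy^2z = 0^{p+k} 1^p. Now n = p+k > p = m, so the condition n ≤ m fails. Thus xy^2z ∉ L.
This is a contradiction; hence L is not regular.

0^{p+k} 1^p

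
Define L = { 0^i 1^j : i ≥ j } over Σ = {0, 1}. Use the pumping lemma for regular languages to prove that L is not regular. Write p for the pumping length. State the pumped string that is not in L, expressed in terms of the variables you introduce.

0^{p-k} 1^p

Toward a contradiction, assume L is regular with pumping length p.
Choose w = 0^p 1^p ∈ L, with |w| = 2p ≥ p.
By the pumping lemma, w = xyz with |xy| ≤ p and y is nonempty.
The first p characters of w are 0's, so xy (and hence y) consists only of 0's. Write y = 0^k, 1 ≤ k ≤ p.
Consider xy^0z = xz = 0^{p-k} 1^p. Since k ≥ 1, the 0-count p-k is less than p, so i ≥ j fails; thus xz ∉ L.
This contradicts the pumping lemma, so L is not regular.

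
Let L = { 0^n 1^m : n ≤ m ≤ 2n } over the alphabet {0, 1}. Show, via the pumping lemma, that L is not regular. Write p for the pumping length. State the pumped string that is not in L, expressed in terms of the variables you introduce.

0^{p+k} 1^p

Suppose for contradiction that L is regular, and let p be the pumping length.
Take w = 0^p 1^p ∈ L (since p ≤ p ≤ 2p), with |w| = 2p ≥ p.
Write w = xyz as guaranteed by the lemma, with |xy| ≤ p and |y| ≥ 1.
Because |xy| ≤ p and w begins with p copies of 0, we have y = 0^k with 1 ≤ k ≤ p.
Pump with i = 2: xy^2z = 0^{p+k} 1^p. Now n = p+k > p = m, so the condition n ≤ m fails. Thus xy^2z ∉ L.
This contradicts the pumping lemma, so L is not regular.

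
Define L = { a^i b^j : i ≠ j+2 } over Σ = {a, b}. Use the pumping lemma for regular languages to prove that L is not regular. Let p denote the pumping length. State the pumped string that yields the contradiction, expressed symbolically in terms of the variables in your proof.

Assume L is regular. Let p be the pumping length given by the pumping lemma.
Choose w = a^p b^{p+p!-2}. Since p ≠ (p+p!-2)+2 = p+p!, w ∈ L; and |w| ≥ p.
By the pumping lemma, w = xyz with |xy| ≤ p and |y| ≥ 1.
Since the first p symbols of w are all a's and |xy| ≤ p, y lies entirely in the leading a-block: y = a^k for some k with 1 ≤ k ≤ p.
Since 1 ≤ k ≤ p, k divides p!; set t = 1 + p!/k. Then xy^t z has p + (p!/k)·k = p + p! copies of a. Now the a-count is p+p! and (b-count)+2 = (p+p!-2)+2 = p+p!, so i ≠ j+2 fails. So xy^t z = a^{p+p!} b^{p+p!-2} ∉ L.
Contradiction. Therefore L is not regular.

a^{p+p!} b^{p+p!-2}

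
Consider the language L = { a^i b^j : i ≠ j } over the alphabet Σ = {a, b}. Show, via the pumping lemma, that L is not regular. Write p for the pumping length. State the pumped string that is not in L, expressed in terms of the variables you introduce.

Suppose for contradiction that L is regular, and let p be the pumping length.
Choose w = a^p b^{p+p!}. Since p ≠ p+p!, w ∈ L; and |w| ≥ p.
Write w = xyz as guaranteed by the lemma, with |xy| ≤ p and |y| ≥ 1.
The first p characters of w are a's, so xy (and hence y) consists only of a's. Write y = a^k, 1 ≤ k ≤ p.
Since 1 ≤ k ≤ p, k divides p!; set t = 1 + p!/k. Then xy^t z has p + (p!/k)·k = p + p! copies of a. Now the a-count equals the b-count, so i ≠ j fails. So xy^t z = a^{p+p!} b^{p+p!} ∉ L.
This is a contradiction; hence L is not regular.

a^{p+p!} b^{p+p!}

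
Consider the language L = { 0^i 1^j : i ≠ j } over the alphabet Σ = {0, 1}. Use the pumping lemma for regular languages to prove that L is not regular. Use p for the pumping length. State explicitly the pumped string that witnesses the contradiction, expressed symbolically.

0^{p+p!} 1^{p+p!}

Assume L is regular; let p be its pumping constant.
Choose w = 0^p 1^{p+p!}. Since p ≠ p+p!, w ∈ L; and |w| ≥ p.
By the pumping lemma, w = xyz with |xy| ≤ p and y is nonempty.
Because |xy| ≤ p and w begins with p copies of 0, we have y = 0^k with 1 ≤ k ≤ p.
Since 1 ≤ k ≤ p, k divides p!; set t = 1 + p!/k. Then xy^t z has p + (p!/k)·k = p + p! copies of 0. Now the 0-count equals the 1-count, so i ≠ j fails. So xy^t z = 0^{p+p!} 1^{p+p!} ∉ L.
Contradiction. Therefore L is not regular.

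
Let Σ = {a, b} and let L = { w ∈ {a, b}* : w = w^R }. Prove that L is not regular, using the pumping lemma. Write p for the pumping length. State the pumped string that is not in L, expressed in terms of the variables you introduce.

Assume L is regular; let p be its pumping constant.
Take w = a^p b a^p, a palindrome of length 2p+1 ≥ p.
The pumping lemma gives a decomposition w = xyz where |xy| ≤ p and |y| > 0.
The first p characters of w are a's, so xy (and hence y) consists only of a's. Write y = a^k, 1 ≤ k ≤ p.
Pump with i = 2: xy^2z = a^{p+k} b a^p. Its reverse is a^p b a^{p+k}, which differs from xy^2z since k ≥ 1. So xy^2z is not a palindrome and xy^2z ∉ L.
This contradicts the pumping lemma, so L is not regular.

a^{p+k} b a^p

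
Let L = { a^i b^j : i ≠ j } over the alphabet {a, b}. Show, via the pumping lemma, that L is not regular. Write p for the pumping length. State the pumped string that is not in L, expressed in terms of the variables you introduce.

Assume L is regular. Let p be the pumping length given by the pumping lemma.
Choose w = a^p b^{p+p!}. Since p ≠ p+p!, w ∈ L; and |w| ≥ p.
Write w = xyz as guaranteed by the lemma, with |xy| ≤ p and |y| ≥ 1.
The first p characters of w are a's, so xy (and hence y) consists only of a's. Write y = a^k, 1 ≤ k ≤ p.
Since 1 ≤ k ≤ p, k divides p!; set t = 1 + p!/k. Then xy^t z has p + (p!/k)·k = p + p! copies of a. Now the a-count equals the b-count, so i ≠ j fails. So xy^t z = a^{p+p!} b^{p+p!} ∉ L.
Contradiction. Therefore L is not regular.

a^{p+p!} b^{p+p!}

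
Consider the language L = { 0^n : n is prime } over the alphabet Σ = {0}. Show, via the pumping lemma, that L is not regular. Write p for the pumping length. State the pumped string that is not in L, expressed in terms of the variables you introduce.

Toward a contradiction, assume L is regular with pumping length p.
Let q be a prime with q ≥ p+2 (infinitely many primes exist), and take w = 0^q ∈ L with |w| = q ≥ p.
Write w = xyz as guaranteed by the lemma, with |xy| ≤ p and y is nonempty.
Then y = 0^k for some k with 1 ≤ k ≤ p.
Since 1 ≤ k ≤ p, |xz| = q-k. Pump with i = q+1: |xy^{q+1}z| = (q-k)+(q+1)k = q+qk = q(1+k), which is composite (both factors ≥ 2). So xy^{q+1}z = 0^{q(1+k)} ∉ L.
This contradicts the pumping lemma, so L is not regular.

0^{q(1+k)}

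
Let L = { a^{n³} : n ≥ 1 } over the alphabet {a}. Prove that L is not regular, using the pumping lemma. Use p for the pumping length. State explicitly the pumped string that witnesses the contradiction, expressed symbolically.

a^{p³+k}

Assume L is regular; let p be its pumping constant.
Take w = a^{p³} ∈ L with |w| = p³ ≥ p.
Write w = xyz as guaranteed by the lemma, with |xy| ≤ p and |y| ≥ 1.
Then y = a^k for some k with 1 ≤ k ≤ p.
Pump with i = 2: xy^2z = a^{p³+k}. Since 1 ≤ k ≤ p, p³ < p³+k ≤ p³+p < p³+3p²+3p+1 = (p+1)³, so p³+k is not a perfect cube. So xy^2z ∉ L.
Contradiction. Therefore L is not regular.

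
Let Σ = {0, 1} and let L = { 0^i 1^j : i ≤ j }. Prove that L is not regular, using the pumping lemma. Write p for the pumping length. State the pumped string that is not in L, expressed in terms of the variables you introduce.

0^{p+k} 1^p

Assume L is regular; let p be its pumping constant.
Choose w = 0^p 1^p ∈ L, with |w| = 2p ≥ p.
By the pumping lemma, w = xyz with |xy| ≤ p and y is nonempty.
Because |xy| ≤ p and w begins with p copies of 0, we have y = 0^k with 1 ≤ k ≤ p.
Consider xy^2z = 0^{p+k} 1^p. Since k ≥ 1, the 0-count p+k exceeds the 1-count p, so i ≤ j fails; thus xy^2z ∉ L.
This contradicts the pumping lemma, so L is not regular.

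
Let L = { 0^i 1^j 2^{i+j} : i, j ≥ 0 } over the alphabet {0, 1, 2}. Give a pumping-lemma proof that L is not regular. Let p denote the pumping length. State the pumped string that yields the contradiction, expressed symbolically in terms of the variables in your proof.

Assume L is regular; let p be its pumping constant.
Take w = 0^p 1^p 2^{2p} ∈ L (with i=j=p, i+j=2p), |w| = 4p ≥ p.
The pumping lemma gives a decomposition w = xyz where |xy| ≤ p and y is nonempty.
Because |xy| ≤ p and w begins with p copies of 0, we have y = 0^k with 1 ≤ k ≤ p.
Consider xy^2z = 0^{p+k} 1^p 2^{2p}. Now the 0- and 1-counts sum to 2p+k, but the 2-count is 2p ≠ 2p+k. So xy^2z ∉ L.
This contradicts the pumping lemma, so L is not regular.

0^{p+k} 1^p 2^{2p}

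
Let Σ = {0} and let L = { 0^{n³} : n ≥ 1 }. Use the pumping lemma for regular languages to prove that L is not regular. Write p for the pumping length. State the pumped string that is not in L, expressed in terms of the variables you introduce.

Suppose for contradiction that L is regular, and let p be the pumping length.
Take w = 0^{p³} ∈ L with |w| = p³ ≥ p.
The pumping lemma gives a decomposition w = xyz where |xy| ≤ p and |y| ≥ 1.
Then y = 0^k for some k with 1 ≤ k ≤ p.
Pump with i = 2: xy^2z = 0^{p³+k}. Since 1 ≤ k ≤ p, p³ < p³+k ≤ p³+p < p³+3p²+3p+1 = (p+1)³, so p³+k is not a perfect cube. So xy^2z ∉ L.
This contradicts the pumping lemma, so L is not regular.

0^{p³+k}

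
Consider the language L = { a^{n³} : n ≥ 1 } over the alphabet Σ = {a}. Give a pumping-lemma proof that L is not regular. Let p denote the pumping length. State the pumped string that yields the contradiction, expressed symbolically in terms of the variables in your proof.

a^{p³+k}

Assume L is regular; let p be its pumping constant.
Take w = a^{p³} ∈ L with |w| = p³ ≥ p.
By the pumping lemma, w = xyz with |xy| ≤ p and y is nonempty.
Then y = a^k for some k with 1 ≤ k ≤ p.
Pump with i = 2: xy^2z = a^{p³+k}. Since 1 ≤ k ≤ p, p³ < p³+k ≤ p³+p < p³+3p²+3p+1 = (p+1)³, so p³+k is not a perfect cube. So xy^2z ∉ L.
This contradicts the pumping lemma, so L is not regular.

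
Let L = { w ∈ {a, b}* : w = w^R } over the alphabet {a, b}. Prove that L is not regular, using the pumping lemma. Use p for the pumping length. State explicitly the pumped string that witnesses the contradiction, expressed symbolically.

a^{p+k} b a^p

Assume L is regular. Let p be the pumping length given by the pumping lemma.
Take w = a^p b a^p, a palindrome of length 2p+1 ≥ p.
The pumping lemma gives a decomposition w = xyz where |xy| ≤ p and y is nonempty.
Because |xy| ≤ p and w begins with p copies of a, we have y = a^k with 1 ≤ k ≤ p.
Pump with i = 2: xy^2z = a^{p+k} b a^p. Its reverse is a^p b a^{p+k}, which differs from xy^2z since k ≥ 1. So xy^2z is not a palindrome and xy^2z ∉ L.
This is a contradiction; hence L is not regular.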